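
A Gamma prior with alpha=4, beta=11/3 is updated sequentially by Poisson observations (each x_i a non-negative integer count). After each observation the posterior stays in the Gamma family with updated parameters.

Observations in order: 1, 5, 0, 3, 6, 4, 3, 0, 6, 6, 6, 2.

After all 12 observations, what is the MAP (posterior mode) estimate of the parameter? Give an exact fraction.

135/47

obs 1: x=1 → posterior Gamma(5, 14/3)
obs 2: x=5 → posterior Gamma(10, 17/3)
obs 3: x=0 → posterior Gamma(10, 20/3)
obs 4: x=3 → posterior Gamma(13, 23/3)
obs 5: x=6 → posterior Gamma(19, 26/3)
obs 6: x=4 → posterior Gamma(23, 29/3)
obs 7: x=3 → posterior Gamma(26, 32/3)
obs 8: x=0 → posterior Gamma(26, 35/3)
obs 9: x=6 → posterior Gamma(32, 38/3)
obs 10: x=6 → posterior Gamma(38, 41/3)
obs 11: x=6 → posterior Gamma(44, 44/3)
obs 12: x=2 → posterior Gamma(46, 47/3)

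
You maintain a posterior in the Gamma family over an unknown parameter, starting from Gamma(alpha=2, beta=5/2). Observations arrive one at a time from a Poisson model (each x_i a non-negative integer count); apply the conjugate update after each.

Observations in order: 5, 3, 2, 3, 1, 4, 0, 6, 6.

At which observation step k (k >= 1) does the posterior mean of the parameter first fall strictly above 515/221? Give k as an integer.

obs 1: x=5 → posterior Gamma(7, 7/2)
obs 2: x=3 → posterior Gamma(10, 9/2)
obs 3: x=2 → posterior Gamma(12, 11/2)
obs 4: x=3 → posterior Gamma(15, 13/2)
obs 5: x=1 → posterior Gamma(16, 15/2)
obs 6: x=4 → posterior Gamma(20, 17/2)
obs 7: x=0 → posterior Gamma(20, 19/2)
obs 8: x=6 → posterior Gamma(26, 21/2)
obs 9: x=6 → posterior Gamma(32, 23/2)

k = 6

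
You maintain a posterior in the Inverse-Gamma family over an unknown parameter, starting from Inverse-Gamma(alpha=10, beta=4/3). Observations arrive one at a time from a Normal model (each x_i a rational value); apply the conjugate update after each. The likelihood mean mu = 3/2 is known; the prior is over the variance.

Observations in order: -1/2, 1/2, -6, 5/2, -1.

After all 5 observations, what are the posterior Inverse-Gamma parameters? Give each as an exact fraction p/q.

obs 1: x=-1/2 → posterior Inverse-Gamma(21/2, 10/3)
obs 2: x=1/2 → posterior Inverse-Gamma(11, 23/6)
obs 3: x=-6 → posterior Inverse-Gamma(23/2, 767/24)
obs 4: x=5/2 → posterior Inverse-Gamma(12, 779/24)
obs 5: x=-1 → posterior Inverse-Gamma(25/2, 427/12)

alpha=25/2, beta=427/12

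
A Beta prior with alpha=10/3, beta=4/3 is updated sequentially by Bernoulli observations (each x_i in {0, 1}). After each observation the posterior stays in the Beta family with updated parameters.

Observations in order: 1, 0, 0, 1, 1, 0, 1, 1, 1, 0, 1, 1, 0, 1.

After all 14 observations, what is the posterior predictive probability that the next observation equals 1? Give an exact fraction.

obs 1: x=1 → posterior Beta(13/3, 4/3)
obs 2: x=0 → posterior Beta(13/3, 7/3)
obs 3: x=0 → posterior Beta(13/3, 10/3)
obs 4: x=1 → posterior Beta(16/3, 10/3)
obs 5: x=1 → posterior Beta(19/3, 10/3)
obs 6: x=0 → posterior Beta(19/3, 13/3)
obs 7: x=1 → posterior Beta(22/3, 13/3)
obs 8: x=1 → posterior Beta(25/3, 13/3)
obs 9: x=1 → posterior Beta(28/3, 13/3)
obs 10: x=0 → posterior Beta(28/3, 16/3)
obs 11: x=1 → posterior Beta(31/3, 16/3)
obs 12: x=1 → posterior Beta(34/3, 16/3)
obs 13: x=0 → posterior Beta(34/3, 19/3)
obs 14: x=1 → posterior Beta(37/3, 19/3)

37/56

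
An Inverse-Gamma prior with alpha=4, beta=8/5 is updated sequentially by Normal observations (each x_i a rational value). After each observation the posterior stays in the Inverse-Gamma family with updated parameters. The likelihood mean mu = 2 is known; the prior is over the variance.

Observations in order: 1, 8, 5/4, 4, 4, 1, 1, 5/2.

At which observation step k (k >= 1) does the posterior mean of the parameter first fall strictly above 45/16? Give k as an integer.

obs 1: x=1 → posterior Inverse-Gamma(9/2, 21/10)
obs 2: x=8 → posterior Inverse-Gamma(5, 201/10)
obs 3: x=5/4 → posterior Inverse-Gamma(11/2, 3261/160)
obs 4: x=4 → posterior Inverse-Gamma(6, 3581/160)
obs 5: x=4 → posterior Inverse-Gamma(13/2, 3901/160)
obs 6: x=1 → posterior Inverse-Gamma(7, 3981/160)
obs 7: x=1 → posterior Inverse-Gamma(15/2, 4061/160)
obs 8: x=5/2 → posterior Inverse-Gamma(8, 4081/160)

k = 2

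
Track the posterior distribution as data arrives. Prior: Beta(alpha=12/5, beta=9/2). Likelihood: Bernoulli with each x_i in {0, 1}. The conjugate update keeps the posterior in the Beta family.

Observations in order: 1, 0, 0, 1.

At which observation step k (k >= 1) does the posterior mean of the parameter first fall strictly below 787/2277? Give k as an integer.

k = 3

obs 1: x=1 → posterior Beta(17/5, 9/2)
obs 2: x=0 → posterior Beta(17/5, 11/2)
obs 3: x=0 → posterior Beta(17/5, 13/2)
obs 4: x=1 → posterior Beta(22/5, 13/2)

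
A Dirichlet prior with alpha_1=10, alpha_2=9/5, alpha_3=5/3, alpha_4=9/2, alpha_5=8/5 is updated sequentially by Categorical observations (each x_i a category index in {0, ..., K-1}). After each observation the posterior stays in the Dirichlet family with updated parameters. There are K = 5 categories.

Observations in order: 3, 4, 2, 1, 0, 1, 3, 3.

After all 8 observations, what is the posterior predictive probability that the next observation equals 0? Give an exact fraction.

330/827

obs 1: x=3 → posterior Dirichlet(10, 9/5, 5/3, 11/2, 8/5)
obs 2: x=4 → posterior Dirichlet(10, 9/5, 5/3, 11/2, 13/5)
obs 3: x=2 → posterior Dirichlet(10, 9/5, 8/3, 11/2, 13/5)
obs 4: x=1 → posterior Dirichlet(10, 14/5, 8/3, 11/2, 13/5)
obs 5: x=0 → posterior Dirichlet(11, 14/5, 8/3, 11/2, 13/5)
obs 6: x=1 → posterior Dirichlet(11, 19/5, 8/3, 11/2, 13/5)
obs 7: x=3 → posterior Dirichlet(11, 19/5, 8/3, 13/2, 13/5)
obs 8: x=3 → posterior Dirichlet(11, 19/5, 8/3, 15/2, 13/5)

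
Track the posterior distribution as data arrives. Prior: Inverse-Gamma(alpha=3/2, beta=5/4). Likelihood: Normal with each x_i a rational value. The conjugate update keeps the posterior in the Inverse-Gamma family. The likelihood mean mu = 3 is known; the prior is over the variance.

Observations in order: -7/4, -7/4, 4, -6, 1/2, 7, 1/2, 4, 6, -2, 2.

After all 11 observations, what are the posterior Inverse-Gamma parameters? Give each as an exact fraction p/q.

alpha=7, beta=1553/16

obs 1: x=-7/4 → posterior Inverse-Gamma(2, 401/32)
obs 2: x=-7/4 → posterior Inverse-Gamma(5/2, 381/16)
obs 3: x=4 → posterior Inverse-Gamma(3, 389/16)
obs 4: x=-6 → posterior Inverse-Gamma(7/2, 1037/16)
obs 5: x=1/2 → posterior Inverse-Gamma(4, 1087/16)
obs 6: x=7 → posterior Inverse-Gamma(9/2, 1215/16)
obs 7: x=1/2 → posterior Inverse-Gamma(5, 1265/16)
obs 8: x=4 → posterior Inverse-Gamma(11/2, 1273/16)
obs 9: x=6 → posterior Inverse-Gamma(6, 1345/16)
obs 10: x=-2 → posterior Inverse-Gamma(13/2, 1545/16)
obs 11: x=2 → posterior Inverse-Gamma(7, 1553/16)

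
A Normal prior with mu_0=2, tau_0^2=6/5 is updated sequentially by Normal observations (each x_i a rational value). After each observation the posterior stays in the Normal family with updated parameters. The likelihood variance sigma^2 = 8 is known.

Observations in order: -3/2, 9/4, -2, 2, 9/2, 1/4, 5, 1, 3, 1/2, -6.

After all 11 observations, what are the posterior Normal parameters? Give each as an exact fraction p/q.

obs 1: x=-3/2 → posterior Normal(71/46, 24/23)
obs 2: x=9/4 → posterior Normal(13/8, 12/13)
obs 3: x=-2 → posterior Normal(5/4, 24/29)
obs 4: x=2 → posterior Normal(169/128, 3/4)
obs 5: x=9/2 → posterior Normal(223/140, 24/35)
obs 6: x=1/4 → posterior Normal(113/76, 12/19)
obs 7: x=5 → posterior Normal(143/82, 24/41)
obs 8: x=1 → posterior Normal(149/88, 6/11)
obs 9: x=3 → posterior Normal(167/94, 24/47)
obs 10: x=1/2 → posterior Normal(17/10, 12/25)
obs 11: x=-6 → posterior Normal(67/53, 24/53)

mu_0=67/53, tau_0^2=24/53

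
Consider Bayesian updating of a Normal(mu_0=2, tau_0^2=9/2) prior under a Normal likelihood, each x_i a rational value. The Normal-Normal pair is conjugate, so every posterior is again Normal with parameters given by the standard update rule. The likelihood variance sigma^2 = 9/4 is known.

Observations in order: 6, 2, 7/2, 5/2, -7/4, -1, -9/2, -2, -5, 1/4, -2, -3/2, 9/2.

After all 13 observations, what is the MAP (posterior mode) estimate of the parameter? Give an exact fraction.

obs 1: x=6 → posterior Normal(14/3, 3/2)
obs 2: x=2 → posterior Normal(18/5, 9/10)
obs 3: x=7/2 → posterior Normal(25/7, 9/14)
obs 4: x=5/2 → posterior Normal(10/3, 1/2)
obs 5: x=-7/4 → posterior Normal(53/22, 9/22)
obs 6: x=-1 → posterior Normal(49/26, 9/26)
obs 7: x=-9/2 → posterior Normal(31/30, 3/10)
obs 8: x=-2 → posterior Normal(23/34, 9/34)
obs 9: x=-5 → posterior Normal(3/38, 9/38)
obs 10: x=1/4 → posterior Normal(2/21, 3/14)
obs 11: x=-2 → posterior Normal(-2/23, 9/46)
obs 12: x=-3/2 → posterior Normal(-1/5, 9/50)
obs 13: x=9/2 → posterior Normal(4/27, 1/6)

4/27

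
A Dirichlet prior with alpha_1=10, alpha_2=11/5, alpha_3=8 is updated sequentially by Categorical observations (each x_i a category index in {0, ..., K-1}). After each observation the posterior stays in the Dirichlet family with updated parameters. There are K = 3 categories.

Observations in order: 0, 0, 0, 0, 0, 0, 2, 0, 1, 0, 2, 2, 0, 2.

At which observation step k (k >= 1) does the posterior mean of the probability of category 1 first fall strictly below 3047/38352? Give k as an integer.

obs 1: x=0 → posterior Dirichlet(11, 11/5, 8)
obs 2: x=0 → posterior Dirichlet(12, 11/5, 8)
obs 3: x=0 → posterior Dirichlet(13, 11/5, 8)
obs 4: x=0 → posterior Dirichlet(14, 11/5, 8)
obs 5: x=0 → posterior Dirichlet(15, 11/5, 8)
obs 6: x=0 → posterior Dirichlet(16, 11/5, 8)
obs 7: x=2 → posterior Dirichlet(16, 11/5, 9)
obs 8: x=0 → posterior Dirichlet(17, 11/5, 9)
obs 9: x=1 → posterior Dirichlet(17, 16/5, 9)
obs 10: x=0 → posterior Dirichlet(18, 16/5, 9)
obs 11: x=2 → posterior Dirichlet(18, 16/5, 10)
obs 12: x=2 → posterior Dirichlet(18, 16/5, 11)
obs 13: x=0 → posterior Dirichlet(19, 16/5, 11)
obs 14: x=2 → posterior Dirichlet(19, 16/5, 12)

k = 8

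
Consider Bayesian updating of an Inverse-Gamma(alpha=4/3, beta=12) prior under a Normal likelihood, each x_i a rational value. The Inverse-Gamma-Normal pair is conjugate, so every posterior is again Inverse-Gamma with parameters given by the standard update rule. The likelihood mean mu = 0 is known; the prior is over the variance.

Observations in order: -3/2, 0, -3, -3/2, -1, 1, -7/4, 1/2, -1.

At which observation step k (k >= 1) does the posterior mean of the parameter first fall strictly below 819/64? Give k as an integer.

obs 1: x=-3/2 → posterior Inverse-Gamma(11/6, 105/8)
obs 2: x=0 → posterior Inverse-Gamma(7/3, 105/8)
obs 3: x=-3 → posterior Inverse-Gamma(17/6, 141/8)
obs 4: x=-3/2 → posterior Inverse-Gamma(10/3, 75/4)
obs 5: x=-1 → posterior Inverse-Gamma(23/6, 77/4)
obs 6: x=1 → posterior Inverse-Gamma(13/3, 79/4)
obs 7: x=-7/4 → posterior Inverse-Gamma(29/6, 681/32)
obs 8: x=1/2 → posterior Inverse-Gamma(16/3, 685/32)
obs 9: x=-1 → posterior Inverse-Gamma(35/6, 701/32)

k = 2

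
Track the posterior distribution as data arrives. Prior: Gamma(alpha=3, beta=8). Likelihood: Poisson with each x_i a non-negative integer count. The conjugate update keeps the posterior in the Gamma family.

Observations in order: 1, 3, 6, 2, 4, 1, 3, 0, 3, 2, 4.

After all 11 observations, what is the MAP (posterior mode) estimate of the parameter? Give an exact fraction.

31/19

obs 1: x=1 → posterior Gamma(4, 9)
obs 2: x=3 → posterior Gamma(7, 10)
obs 3: x=6 → posterior Gamma(13, 11)
obs 4: x=2 → posterior Gamma(15, 12)
obs 5: x=4 → posterior Gamma(19, 13)
obs 6: x=1 → posterior Gamma(20, 14)
obs 7: x=3 → posterior Gamma(23, 15)
obs 8: x=0 → posterior Gamma(23, 16)
obs 9: x=3 → posterior Gamma(26, 17)
obs 10: x=2 → posterior Gamma(28, 18)
obs 11: x=4 → posterior Gamma(32, 19)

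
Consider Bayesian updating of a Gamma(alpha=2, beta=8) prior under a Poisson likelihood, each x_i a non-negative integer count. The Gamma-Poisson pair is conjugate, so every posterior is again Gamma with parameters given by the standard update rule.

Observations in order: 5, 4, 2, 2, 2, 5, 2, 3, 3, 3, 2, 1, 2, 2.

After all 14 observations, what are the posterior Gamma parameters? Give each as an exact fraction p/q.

obs 1: x=5 → posterior Gamma(7, 9)
obs 2: x=4 → posterior Gamma(11, 10)
obs 3: x=2 → posterior Gamma(13, 11)
obs 4: x=2 → posterior Gamma(15, 12)
obs 5: x=2 → posterior Gamma(17, 13)
obs 6: x=5 → posterior Gamma(22, 14)
obs 7: x=2 → posterior Gamma(24, 15)
obs 8: x=3 → posterior Gamma(27, 16)
obs 9: x=3 → posterior Gamma(30, 17)
obs 10: x=3 → posterior Gamma(33, 18)
obs 11: x=2 → posterior Gamma(35, 19)
obs 12: x=1 → posterior Gamma(36, 20)
obs 13: x=2 → posterior Gamma(38, 21)
obs 14: x=2 → posterior Gamma(40, 22)

alpha=40, beta=22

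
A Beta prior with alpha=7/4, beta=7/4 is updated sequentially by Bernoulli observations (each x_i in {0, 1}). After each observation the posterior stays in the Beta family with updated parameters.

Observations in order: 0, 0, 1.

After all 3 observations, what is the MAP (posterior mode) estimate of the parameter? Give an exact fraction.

7/18

obs 1: x=0 → posterior Beta(7/4, 11/4)
obs 2: x=0 → posterior Beta(7/4, 15/4)
obs 3: x=1 → posterior Beta(11/4, 15/4)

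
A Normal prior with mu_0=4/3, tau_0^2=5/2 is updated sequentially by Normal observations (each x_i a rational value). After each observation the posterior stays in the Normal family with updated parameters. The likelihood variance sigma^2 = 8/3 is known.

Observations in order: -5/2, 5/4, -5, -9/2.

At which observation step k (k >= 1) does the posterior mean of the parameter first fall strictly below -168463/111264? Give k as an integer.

obs 1: x=-5/2 → posterior Normal(-97/186, 40/31)
obs 2: x=5/4 → posterior Normal(31/552, 20/23)
obs 3: x=-5 → posterior Normal(-869/732, 40/61)
obs 4: x=-9/2 → posterior Normal(-1679/912, 10/19)

k = 4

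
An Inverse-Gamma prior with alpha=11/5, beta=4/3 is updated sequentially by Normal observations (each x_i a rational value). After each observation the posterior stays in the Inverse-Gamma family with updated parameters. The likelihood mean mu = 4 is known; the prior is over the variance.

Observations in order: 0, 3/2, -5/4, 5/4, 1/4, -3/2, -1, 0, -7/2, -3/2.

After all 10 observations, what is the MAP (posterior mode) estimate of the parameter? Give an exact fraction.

obs 1: x=0 → posterior Inverse-Gamma(27/10, 28/3)
obs 2: x=3/2 → posterior Inverse-Gamma(16/5, 299/24)
obs 3: x=-5/4 → posterior Inverse-Gamma(37/10, 2519/96)
obs 4: x=5/4 → posterior Inverse-Gamma(21/5, 1441/48)
obs 5: x=1/4 → posterior Inverse-Gamma(47/10, 3557/96)
obs 6: x=-3/2 → posterior Inverse-Gamma(26/5, 5009/96)
obs 7: x=-1 → posterior Inverse-Gamma(57/10, 6209/96)
obs 8: x=0 → posterior Inverse-Gamma(31/5, 6977/96)
obs 9: x=-7/2 → posterior Inverse-Gamma(67/10, 9677/96)
obs 10: x=-3/2 → posterior Inverse-Gamma(36/5, 11129/96)

55645/3936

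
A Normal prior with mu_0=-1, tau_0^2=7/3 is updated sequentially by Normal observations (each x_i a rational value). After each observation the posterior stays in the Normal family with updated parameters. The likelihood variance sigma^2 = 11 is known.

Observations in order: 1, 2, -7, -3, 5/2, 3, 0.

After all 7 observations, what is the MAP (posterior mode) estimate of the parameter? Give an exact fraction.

-87/164

obs 1: x=1 → posterior Normal(-13/20, 77/40)
obs 2: x=2 → posterior Normal(-12/47, 77/47)
obs 3: x=-7 → posterior Normal(-61/54, 77/54)
obs 4: x=-3 → posterior Normal(-82/61, 77/61)
obs 5: x=5/2 → posterior Normal(-129/136, 77/68)
obs 6: x=3 → posterior Normal(-29/50, 77/75)
obs 7: x=0 → posterior Normal(-87/164, 77/82)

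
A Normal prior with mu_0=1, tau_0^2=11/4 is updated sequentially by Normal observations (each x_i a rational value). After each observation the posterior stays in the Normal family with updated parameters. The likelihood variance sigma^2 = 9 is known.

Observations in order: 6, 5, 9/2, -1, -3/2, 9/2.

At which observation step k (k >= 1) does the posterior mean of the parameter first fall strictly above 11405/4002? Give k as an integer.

k = 3

obs 1: x=6 → posterior Normal(102/47, 99/47)
obs 2: x=5 → posterior Normal(157/58, 99/58)
obs 3: x=9/2 → posterior Normal(413/138, 33/23)
obs 4: x=-1 → posterior Normal(391/160, 99/80)
obs 5: x=-3/2 → posterior Normal(179/91, 99/91)
obs 6: x=9/2 → posterior Normal(457/204, 33/34)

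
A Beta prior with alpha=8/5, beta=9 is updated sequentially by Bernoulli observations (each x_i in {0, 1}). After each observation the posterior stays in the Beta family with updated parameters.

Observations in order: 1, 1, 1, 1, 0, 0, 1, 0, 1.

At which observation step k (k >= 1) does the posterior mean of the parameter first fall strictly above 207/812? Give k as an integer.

k = 2

obs 1: x=1 → posterior Beta(13/5, 9)
obs 2: x=1 → posterior Beta(18/5, 9)
obs 3: x=1 → posterior Beta(23/5, 9)
obs 4: x=1 → posterior Beta(28/5, 9)
obs 5: x=0 → posterior Beta(28/5, 10)
obs 6: x=0 → posterior Beta(28/5, 11)
obs 7: x=1 → posterior Beta(33/5, 11)
obs 8: x=0 → posterior Beta(33/5, 12)
obs 9: x=1 → posterior Beta(38/5, 12)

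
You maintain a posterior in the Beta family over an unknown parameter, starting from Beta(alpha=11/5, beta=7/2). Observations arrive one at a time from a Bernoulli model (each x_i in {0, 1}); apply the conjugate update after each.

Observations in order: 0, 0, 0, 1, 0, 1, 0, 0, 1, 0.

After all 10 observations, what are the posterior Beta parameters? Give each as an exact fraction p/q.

alpha=26/5, beta=21/2

obs 1: x=0 → posterior Beta(11/5, 9/2)
obs 2: x=0 → posterior Beta(11/5, 11/2)
obs 3: x=0 → posterior Beta(11/5, 13/2)
obs 4: x=1 → posterior Beta(16/5, 13/2)
obs 5: x=0 → posterior Beta(16/5, 15/2)
obs 6: x=1 → posterior Beta(21/5, 15/2)
obs 7: x=0 → posterior Beta(21/5, 17/2)
obs 8: x=0 → posterior Beta(21/5, 19/2)
obs 9: x=1 → posterior Beta(26/5, 19/2)
obs 10: x=0 → posterior Beta(26/5, 21/2)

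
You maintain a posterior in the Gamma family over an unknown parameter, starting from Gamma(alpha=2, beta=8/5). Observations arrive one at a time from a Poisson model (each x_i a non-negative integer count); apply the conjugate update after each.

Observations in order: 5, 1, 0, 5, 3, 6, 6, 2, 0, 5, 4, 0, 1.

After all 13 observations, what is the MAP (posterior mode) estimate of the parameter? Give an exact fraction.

195/73

obs 1: x=5 → posterior Gamma(7, 13/5)
obs 2: x=1 → posterior Gamma(8, 18/5)
obs 3: x=0 → posterior Gamma(8, 23/5)
obs 4: x=5 → posterior Gamma(13, 28/5)
obs 5: x=3 → posterior Gamma(16, 33/5)
obs 6: x=6 → posterior Gamma(22, 38/5)
obs 7: x=6 → posterior Gamma(28, 43/5)
obs 8: x=2 → posterior Gamma(30, 48/5)
obs 9: x=0 → posterior Gamma(30, 53/5)
obs 10: x=5 → posterior Gamma(35, 58/5)
obs 11: x=4 → posterior Gamma(39, 63/5)
obs 12: x=0 → posterior Gamma(39, 68/5)
obs 13: x=1 → posterior Gamma(40, 73/5)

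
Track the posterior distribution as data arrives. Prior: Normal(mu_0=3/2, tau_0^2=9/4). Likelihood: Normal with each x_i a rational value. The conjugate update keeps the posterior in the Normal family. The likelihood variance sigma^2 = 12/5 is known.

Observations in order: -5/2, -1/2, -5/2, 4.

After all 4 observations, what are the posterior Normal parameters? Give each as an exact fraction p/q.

mu_0=3/152, tau_0^2=9/19

obs 1: x=-5/2 → posterior Normal(-27/62, 36/31)
obs 2: x=-1/2 → posterior Normal(-21/46, 18/23)
obs 3: x=-5/2 → posterior Normal(-117/122, 36/61)
obs 4: x=4 → posterior Normal(3/152, 9/19)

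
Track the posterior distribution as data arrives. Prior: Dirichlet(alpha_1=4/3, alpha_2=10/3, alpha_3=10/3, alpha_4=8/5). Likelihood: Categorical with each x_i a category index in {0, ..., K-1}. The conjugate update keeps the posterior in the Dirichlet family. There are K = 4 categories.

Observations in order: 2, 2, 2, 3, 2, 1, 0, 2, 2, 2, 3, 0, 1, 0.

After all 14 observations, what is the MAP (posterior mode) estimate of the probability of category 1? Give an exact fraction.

obs 1: x=2 → posterior Dirichlet(4/3, 10/3, 13/3, 8/5)
obs 2: x=2 → posterior Dirichlet(4/3, 10/3, 16/3, 8/5)
obs 3: x=2 → posterior Dirichlet(4/3, 10/3, 19/3, 8/5)
obs 4: x=3 → posterior Dirichlet(4/3, 10/3, 19/3, 13/5)
obs 5: x=2 → posterior Dirichlet(4/3, 10/3, 22/3, 13/5)
obs 6: x=1 → posterior Dirichlet(4/3, 13/3, 22/3, 13/5)
obs 7: x=0 → posterior Dirichlet(7/3, 13/3, 22/3, 13/5)
obs 8: x=2 → posterior Dirichlet(7/3, 13/3, 25/3, 13/5)
obs 9: x=2 → posterior Dirichlet(7/3, 13/3, 28/3, 13/5)
obs 10: x=2 → posterior Dirichlet(7/3, 13/3, 31/3, 13/5)
obs 11: x=3 → posterior Dirichlet(7/3, 13/3, 31/3, 18/5)
obs 12: x=0 → posterior Dirichlet(10/3, 13/3, 31/3, 18/5)
obs 13: x=1 → posterior Dirichlet(10/3, 16/3, 31/3, 18/5)
obs 14: x=0 → posterior Dirichlet(13/3, 16/3, 31/3, 18/5)

65/294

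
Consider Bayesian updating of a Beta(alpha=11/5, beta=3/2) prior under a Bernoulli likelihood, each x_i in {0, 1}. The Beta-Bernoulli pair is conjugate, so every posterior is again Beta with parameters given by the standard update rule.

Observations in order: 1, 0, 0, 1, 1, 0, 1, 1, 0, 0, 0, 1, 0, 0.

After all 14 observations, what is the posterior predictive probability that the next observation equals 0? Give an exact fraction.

obs 1: x=1 → posterior Beta(16/5, 3/2)
obs 2: x=0 → posterior Beta(16/5, 5/2)
obs 3: x=0 → posterior Beta(16/5, 7/2)
obs 4: x=1 → posterior Beta(21/5, 7/2)
obs 5: x=1 → posterior Beta(26/5, 7/2)
obs 6: x=0 → posterior Beta(26/5, 9/2)
obs 7: x=1 → posterior Beta(31/5, 9/2)
obs 8: x=1 → posterior Beta(36/5, 9/2)
obs 9: x=0 → posterior Beta(36/5, 11/2)
obs 10: x=0 → posterior Beta(36/5, 13/2)
obs 11: x=0 → posterior Beta(36/5, 15/2)
obs 12: x=1 → posterior Beta(41/5, 15/2)
obs 13: x=0 → posterior Beta(41/5, 17/2)
obs 14: x=0 → posterior Beta(41/5, 19/2)

95/177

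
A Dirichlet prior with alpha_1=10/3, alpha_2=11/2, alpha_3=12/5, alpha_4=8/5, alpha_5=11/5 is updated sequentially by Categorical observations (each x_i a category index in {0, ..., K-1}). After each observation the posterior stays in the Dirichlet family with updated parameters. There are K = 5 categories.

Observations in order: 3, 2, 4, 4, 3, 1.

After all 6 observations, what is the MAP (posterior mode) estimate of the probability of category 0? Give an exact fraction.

70/481

obs 1: x=3 → posterior Dirichlet(10/3, 11/2, 12/5, 13/5, 11/5)
obs 2: x=2 → posterior Dirichlet(10/3, 11/2, 17/5, 13/5, 11/5)
obs 3: x=4 → posterior Dirichlet(10/3, 11/2, 17/5, 13/5, 16/5)
obs 4: x=4 → posterior Dirichlet(10/3, 11/2, 17/5, 13/5, 21/5)
obs 5: x=3 → posterior Dirichlet(10/3, 11/2, 17/5, 18/5, 21/5)
obs 6: x=1 → posterior Dirichlet(10/3, 13/2, 17/5, 18/5, 21/5)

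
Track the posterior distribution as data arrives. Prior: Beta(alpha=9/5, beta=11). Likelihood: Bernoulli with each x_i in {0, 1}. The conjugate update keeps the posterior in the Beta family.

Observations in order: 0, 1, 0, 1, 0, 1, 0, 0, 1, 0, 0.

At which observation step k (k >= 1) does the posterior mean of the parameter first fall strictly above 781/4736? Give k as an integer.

obs 1: x=0 → posterior Beta(9/5, 12)
obs 2: x=1 → posterior Beta(14/5, 12)
obs 3: x=0 → posterior Beta(14/5, 13)
obs 4: x=1 → posterior Beta(19/5, 13)
obs 5: x=0 → posterior Beta(19/5, 14)
obs 6: x=1 → posterior Beta(24/5, 14)
obs 7: x=0 → posterior Beta(24/5, 15)
obs 8: x=0 → posterior Beta(24/5, 16)
obs 9: x=1 → posterior Beta(29/5, 16)
obs 10: x=0 → posterior Beta(29/5, 17)
obs 11: x=0 → posterior Beta(29/5, 18)

k = 2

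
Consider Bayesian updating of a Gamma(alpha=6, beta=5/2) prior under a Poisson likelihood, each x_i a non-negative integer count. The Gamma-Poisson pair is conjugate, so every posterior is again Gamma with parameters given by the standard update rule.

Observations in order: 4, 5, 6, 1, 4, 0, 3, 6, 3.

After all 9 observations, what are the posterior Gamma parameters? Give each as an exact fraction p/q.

alpha=38, beta=23/2

obs 1: x=4 → posterior Gamma(10, 7/2)
obs 2: x=5 → posterior Gamma(15, 9/2)
obs 3: x=6 → posterior Gamma(21, 11/2)
obs 4: x=1 → posterior Gamma(22, 13/2)
obs 5: x=4 → posterior Gamma(26, 15/2)
obs 6: x=0 → posterior Gamma(26, 17/2)
obs 7: x=3 → posterior Gamma(29, 19/2)
obs 8: x=6 → posterior Gamma(35, 21/2)
obs 9: x=3 → posterior Gamma(38, 23/2)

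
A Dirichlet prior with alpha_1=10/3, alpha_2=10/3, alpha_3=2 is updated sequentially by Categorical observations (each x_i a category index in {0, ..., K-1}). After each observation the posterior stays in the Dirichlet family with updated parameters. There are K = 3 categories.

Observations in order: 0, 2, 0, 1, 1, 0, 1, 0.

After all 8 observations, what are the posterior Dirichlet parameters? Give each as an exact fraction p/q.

alpha_1=22/3, alpha_2=19/3, alpha_3=3

obs 1: x=0 → posterior Dirichlet(13/3, 10/3, 2)
obs 2: x=2 → posterior Dirichlet(13/3, 10/3, 3)
obs 3: x=0 → posterior Dirichlet(16/3, 10/3, 3)
obs 4: x=1 → posterior Dirichlet(16/3, 13/3, 3)
obs 5: x=1 → posterior Dirichlet(16/3, 16/3, 3)
obs 6: x=0 → posterior Dirichlet(19/3, 16/3, 3)
obs 7: x=1 → posterior Dirichlet(19/3, 19/3, 3)
obs 8: x=0 → posterior Dirichlet(22/3, 19/3, 3)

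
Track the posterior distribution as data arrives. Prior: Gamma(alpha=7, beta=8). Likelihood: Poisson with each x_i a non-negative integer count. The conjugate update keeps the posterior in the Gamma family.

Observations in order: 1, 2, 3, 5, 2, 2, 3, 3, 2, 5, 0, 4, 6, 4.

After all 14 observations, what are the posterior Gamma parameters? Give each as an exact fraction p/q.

obs 1: x=1 → posterior Gamma(8, 9)
obs 2: x=2 → posterior Gamma(10, 10)
obs 3: x=3 → posterior Gamma(13, 11)
obs 4: x=5 → posterior Gamma(18, 12)
obs 5: x=2 → posterior Gamma(20, 13)
obs 6: x=2 → posterior Gamma(22, 14)
obs 7: x=3 → posterior Gamma(25, 15)
obs 8: x=3 → posterior Gamma(28, 16)
obs 9: x=2 → posterior Gamma(30, 17)
obs 10: x=5 → posterior Gamma(35, 18)
obs 11: x=0 → posterior Gamma(35, 19)
obs 12: x=4 → posterior Gamma(39, 20)
obs 13: x=6 → posterior Gamma(45, 21)
obs 14: x=4 → posterior Gamma(49, 22)

alpha=49, beta=22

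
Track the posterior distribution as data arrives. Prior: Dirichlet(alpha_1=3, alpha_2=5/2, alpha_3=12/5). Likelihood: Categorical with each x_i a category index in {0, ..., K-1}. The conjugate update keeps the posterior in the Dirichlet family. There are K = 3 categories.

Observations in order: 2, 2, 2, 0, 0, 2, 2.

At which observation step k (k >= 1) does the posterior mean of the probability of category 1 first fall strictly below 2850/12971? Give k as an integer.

k = 4

obs 1: x=2 → posterior Dirichlet(3, 5/2, 17/5)
obs 2: x=2 → posterior Dirichlet(3, 5/2, 22/5)
obs 3: x=2 → posterior Dirichlet(3, 5/2, 27/5)
obs 4: x=0 → posterior Dirichlet(4, 5/2, 27/5)
obs 5: x=0 → posterior Dirichlet(5, 5/2, 27/5)
obs 6: x=2 → posterior Dirichlet(5, 5/2, 32/5)
obs 7: x=2 → posterior Dirichlet(5, 5/2, 37/5)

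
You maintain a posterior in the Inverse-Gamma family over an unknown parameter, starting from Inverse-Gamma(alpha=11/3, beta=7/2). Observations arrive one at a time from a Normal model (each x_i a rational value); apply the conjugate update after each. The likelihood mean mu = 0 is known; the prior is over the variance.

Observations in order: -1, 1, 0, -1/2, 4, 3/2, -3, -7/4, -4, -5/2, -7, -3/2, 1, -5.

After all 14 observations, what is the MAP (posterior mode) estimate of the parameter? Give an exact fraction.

1335/224

obs 1: x=-1 → posterior Inverse-Gamma(25/6, 4)
obs 2: x=1 → posterior Inverse-Gamma(14/3, 9/2)
obs 3: x=0 → posterior Inverse-Gamma(31/6, 9/2)
obs 4: x=-1/2 → posterior Inverse-Gamma(17/3, 37/8)
obs 5: x=4 → posterior Inverse-Gamma(37/6, 101/8)
obs 6: x=3/2 → posterior Inverse-Gamma(20/3, 55/4)
obs 7: x=-3 → posterior Inverse-Gamma(43/6, 73/4)
obs 8: x=-7/4 → posterior Inverse-Gamma(23/3, 633/32)
obs 9: x=-4 → posterior Inverse-Gamma(49/6, 889/32)
obs 10: x=-5/2 → posterior Inverse-Gamma(26/3, 989/32)
obs 11: x=-7 → posterior Inverse-Gamma(55/6, 1773/32)
obs 12: x=-3/2 → posterior Inverse-Gamma(29/3, 1809/32)
obs 13: x=1 → posterior Inverse-Gamma(61/6, 1825/32)
obs 14: x=-5 → posterior Inverse-Gamma(32/3, 2225/32)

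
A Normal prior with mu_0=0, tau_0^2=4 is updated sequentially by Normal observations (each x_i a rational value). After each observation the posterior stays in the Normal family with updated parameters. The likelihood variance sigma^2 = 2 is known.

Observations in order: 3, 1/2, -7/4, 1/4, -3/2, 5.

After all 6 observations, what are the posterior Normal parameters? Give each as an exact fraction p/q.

obs 1: x=3 → posterior Normal(2, 4/3)
obs 2: x=1/2 → posterior Normal(7/5, 4/5)
obs 3: x=-7/4 → posterior Normal(1/2, 4/7)
obs 4: x=1/4 → posterior Normal(4/9, 4/9)
obs 5: x=-3/2 → posterior Normal(1/11, 4/11)
obs 6: x=5 → posterior Normal(11/13, 4/13)

mu_0=11/13, tau_0^2=4/13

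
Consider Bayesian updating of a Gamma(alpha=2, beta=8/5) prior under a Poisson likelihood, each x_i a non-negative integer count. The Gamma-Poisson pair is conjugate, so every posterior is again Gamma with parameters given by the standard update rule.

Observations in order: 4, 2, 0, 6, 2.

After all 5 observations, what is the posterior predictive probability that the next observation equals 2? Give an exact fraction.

840643710621587523121984425/3412045014561955562548133888

obs 1: x=4 → posterior Gamma(6, 13/5)
obs 2: x=2 → posterior Gamma(8, 18/5)
obs 3: x=0 → posterior Gamma(8, 23/5)
obs 4: x=6 → posterior Gamma(14, 28/5)
obs 5: x=2 → posterior Gamma(16, 33/5)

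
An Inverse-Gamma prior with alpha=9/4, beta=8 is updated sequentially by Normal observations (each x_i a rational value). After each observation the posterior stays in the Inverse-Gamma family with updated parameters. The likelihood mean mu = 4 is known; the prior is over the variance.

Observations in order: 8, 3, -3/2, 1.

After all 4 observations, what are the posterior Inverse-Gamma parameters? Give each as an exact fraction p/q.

obs 1: x=8 → posterior Inverse-Gamma(11/4, 16)
obs 2: x=3 → posterior Inverse-Gamma(13/4, 33/2)
obs 3: x=-3/2 → posterior Inverse-Gamma(15/4, 253/8)
obs 4: x=1 → posterior Inverse-Gamma(17/4, 289/8)

alpha=17/4, beta=289/8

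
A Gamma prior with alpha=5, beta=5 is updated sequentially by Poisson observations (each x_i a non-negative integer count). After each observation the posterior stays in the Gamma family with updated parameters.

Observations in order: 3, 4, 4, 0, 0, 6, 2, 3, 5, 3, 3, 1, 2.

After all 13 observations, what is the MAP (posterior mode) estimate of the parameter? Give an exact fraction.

obs 1: x=3 → posterior Gamma(8, 6)
obs 2: x=4 → posterior Gamma(12, 7)
obs 3: x=4 → posterior Gamma(16, 8)
obs 4: x=0 → posterior Gamma(16, 9)
obs 5: x=0 → posterior Gamma(16, 10)
obs 6: x=6 → posterior Gamma(22, 11)
obs 7: x=2 → posterior Gamma(24, 12)
obs 8: x=3 → posterior Gamma(27, 13)
obs 9: x=5 → posterior Gamma(32, 14)
obs 10: x=3 → posterior Gamma(35, 15)
obs 11: x=3 → posterior Gamma(38, 16)
obs 12: x=1 → posterior Gamma(39, 17)
obs 13: x=2 → posterior Gamma(41, 18)

20/9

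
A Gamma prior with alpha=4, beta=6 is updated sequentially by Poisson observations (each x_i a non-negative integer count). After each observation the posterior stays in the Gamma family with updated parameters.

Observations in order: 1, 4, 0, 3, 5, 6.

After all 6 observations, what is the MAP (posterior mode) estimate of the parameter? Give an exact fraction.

obs 1: x=1 → posterior Gamma(5, 7)
obs 2: x=4 → posterior Gamma(9, 8)
obs 3: x=0 → posterior Gamma(9, 9)
obs 4: x=3 → posterior Gamma(12, 10)
obs 5: x=5 → posterior Gamma(17, 11)
obs 6: x=6 → posterior Gamma(23, 12)

11/6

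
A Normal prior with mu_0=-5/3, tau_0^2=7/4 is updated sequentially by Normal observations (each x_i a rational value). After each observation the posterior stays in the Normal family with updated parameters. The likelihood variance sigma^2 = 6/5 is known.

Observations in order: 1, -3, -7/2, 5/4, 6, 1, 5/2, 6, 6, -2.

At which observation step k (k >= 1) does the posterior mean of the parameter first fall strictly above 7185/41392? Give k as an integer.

k = 6

obs 1: x=1 → posterior Normal(-5/59, 42/59)
obs 2: x=-3 → posterior Normal(-55/47, 21/47)
obs 3: x=-7/2 → posterior Normal(-155/86, 14/43)
obs 4: x=5/4 → posterior Normal(-755/656, 21/82)
obs 5: x=6 → posterior Normal(85/796, 42/199)
obs 6: x=1 → posterior Normal(25/104, 7/39)
obs 7: x=5/2 → posterior Normal(575/1076, 42/269)
obs 8: x=6 → posterior Normal(1415/1216, 21/152)
obs 9: x=6 → posterior Normal(2255/1356, 14/113)
obs 10: x=-2 → posterior Normal(1975/1496, 21/187)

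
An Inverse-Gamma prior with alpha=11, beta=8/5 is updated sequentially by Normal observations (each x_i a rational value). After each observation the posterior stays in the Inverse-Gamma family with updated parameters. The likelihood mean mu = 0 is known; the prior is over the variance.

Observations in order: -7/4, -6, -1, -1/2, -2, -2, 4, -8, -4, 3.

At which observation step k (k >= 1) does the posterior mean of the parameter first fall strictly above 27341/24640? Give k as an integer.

k = 2

obs 1: x=-7/4 → posterior Inverse-Gamma(23/2, 501/160)
obs 2: x=-6 → posterior Inverse-Gamma(12, 3381/160)
obs 3: x=-1 → posterior Inverse-Gamma(25/2, 3461/160)
obs 4: x=-1/2 → posterior Inverse-Gamma(13, 3481/160)
obs 5: x=-2 → posterior Inverse-Gamma(27/2, 3801/160)
obs 6: x=-2 → posterior Inverse-Gamma(14, 4121/160)
obs 7: x=4 → posterior Inverse-Gamma(29/2, 5401/160)
obs 8: x=-8 → posterior Inverse-Gamma(15, 10521/160)
obs 9: x=-4 → posterior Inverse-Gamma(31/2, 11801/160)
obs 10: x=3 → posterior Inverse-Gamma(16, 12521/160)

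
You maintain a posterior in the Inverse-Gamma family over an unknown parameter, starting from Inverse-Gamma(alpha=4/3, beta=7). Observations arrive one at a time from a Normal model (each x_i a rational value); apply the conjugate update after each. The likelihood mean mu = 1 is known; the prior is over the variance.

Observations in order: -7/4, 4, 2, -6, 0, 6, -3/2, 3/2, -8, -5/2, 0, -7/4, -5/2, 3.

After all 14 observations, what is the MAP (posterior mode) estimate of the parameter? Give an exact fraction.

obs 1: x=-7/4 → posterior Inverse-Gamma(11/6, 345/32)
obs 2: x=4 → posterior Inverse-Gamma(7/3, 489/32)
obs 3: x=2 → posterior Inverse-Gamma(17/6, 505/32)
obs 4: x=-6 → posterior Inverse-Gamma(10/3, 1289/32)
obs 5: x=0 → posterior Inverse-Gamma(23/6, 1305/32)
obs 6: x=6 → posterior Inverse-Gamma(13/3, 1705/32)
obs 7: x=-3/2 → posterior Inverse-Gamma(29/6, 1805/32)
obs 8: x=3/2 → posterior Inverse-Gamma(16/3, 1809/32)
obs 9: x=-8 → posterior Inverse-Gamma(35/6, 3105/32)
obs 10: x=-5/2 → posterior Inverse-Gamma(19/3, 3301/32)
obs 11: x=0 → posterior Inverse-Gamma(41/6, 3317/32)
obs 12: x=-7/4 → posterior Inverse-Gamma(22/3, 1719/16)
obs 13: x=-5/2 → posterior Inverse-Gamma(47/6, 1817/16)
obs 14: x=3 → posterior Inverse-Gamma(25/3, 1849/16)

5547/448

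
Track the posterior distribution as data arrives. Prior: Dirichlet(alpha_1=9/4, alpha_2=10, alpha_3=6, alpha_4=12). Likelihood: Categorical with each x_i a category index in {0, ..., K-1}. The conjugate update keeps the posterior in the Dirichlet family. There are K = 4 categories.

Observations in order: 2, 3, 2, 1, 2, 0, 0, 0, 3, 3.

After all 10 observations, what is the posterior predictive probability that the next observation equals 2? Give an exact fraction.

36/161

obs 1: x=2 → posterior Dirichlet(9/4, 10, 7, 12)
obs 2: x=3 → posterior Dirichlet(9/4, 10, 7, 13)
obs 3: x=2 → posterior Dirichlet(9/4, 10, 8, 13)
obs 4: x=1 → posterior Dirichlet(9/4, 11, 8, 13)
obs 5: x=2 → posterior Dirichlet(9/4, 11, 9, 13)
obs 6: x=0 → posterior Dirichlet(13/4, 11, 9, 13)
obs 7: x=0 → posterior Dirichlet(17/4, 11, 9, 13)
obs 8: x=0 → posterior Dirichlet(21/4, 11, 9, 13)
obs 9: x=3 → posterior Dirichlet(21/4, 11, 9, 14)
obs 10: x=3 → posterior Dirichlet(21/4, 11, 9, 15)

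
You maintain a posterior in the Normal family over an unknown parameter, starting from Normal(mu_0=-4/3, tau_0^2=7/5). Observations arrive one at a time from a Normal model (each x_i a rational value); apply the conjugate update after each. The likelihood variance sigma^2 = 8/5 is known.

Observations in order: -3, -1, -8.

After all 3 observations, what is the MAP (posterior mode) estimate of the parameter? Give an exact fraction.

-284/87

obs 1: x=-3 → posterior Normal(-19/9, 56/75)
obs 2: x=-1 → posterior Normal(-58/33, 28/55)
obs 3: x=-8 → posterior Normal(-284/87, 56/145)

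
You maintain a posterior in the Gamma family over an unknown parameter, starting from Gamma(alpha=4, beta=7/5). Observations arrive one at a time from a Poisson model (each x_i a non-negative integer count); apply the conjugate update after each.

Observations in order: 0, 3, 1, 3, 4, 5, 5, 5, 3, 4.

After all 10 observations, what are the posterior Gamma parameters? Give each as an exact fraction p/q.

obs 1: x=0 → posterior Gamma(4, 12/5)
obs 2: x=3 → posterior Gamma(7, 17/5)
obs 3: x=1 → posterior Gamma(8, 22/5)
obs 4: x=3 → posterior Gamma(11, 27/5)
obs 5: x=4 → posterior Gamma(15, 32/5)
obs 6: x=5 → posterior Gamma(20, 37/5)
obs 7: x=5 → posterior Gamma(25, 42/5)
obs 8: x=5 → posterior Gamma(30, 47/5)
obs 9: x=3 → posterior Gamma(33, 52/5)
obs 10: x=4 → posterior Gamma(37, 57/5)

alpha=37, beta=57/5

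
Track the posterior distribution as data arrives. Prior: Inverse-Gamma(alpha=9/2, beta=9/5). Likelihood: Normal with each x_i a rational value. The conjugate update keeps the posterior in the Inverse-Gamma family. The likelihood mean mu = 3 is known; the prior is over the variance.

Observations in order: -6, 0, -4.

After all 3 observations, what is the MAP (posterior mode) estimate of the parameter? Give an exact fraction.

713/70

obs 1: x=-6 → posterior Inverse-Gamma(5, 423/10)
obs 2: x=0 → posterior Inverse-Gamma(11/2, 234/5)
obs 3: x=-4 → posterior Inverse-Gamma(6, 713/10)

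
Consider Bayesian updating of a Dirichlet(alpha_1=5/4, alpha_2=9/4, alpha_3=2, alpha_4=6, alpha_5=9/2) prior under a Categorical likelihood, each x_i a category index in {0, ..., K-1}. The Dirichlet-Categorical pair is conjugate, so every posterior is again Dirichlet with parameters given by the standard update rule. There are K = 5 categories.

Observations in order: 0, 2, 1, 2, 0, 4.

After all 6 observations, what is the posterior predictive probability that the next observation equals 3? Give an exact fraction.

3/11

obs 1: x=0 → posterior Dirichlet(9/4, 9/4, 2, 6, 9/2)
obs 2: x=2 → posterior Dirichlet(9/4, 9/4, 3, 6, 9/2)
obs 3: x=1 → posterior Dirichlet(9/4, 13/4, 3, 6, 9/2)
obs 4: x=2 → posterior Dirichlet(9/4, 13/4, 4, 6, 9/2)
obs 5: x=0 → posterior Dirichlet(13/4, 13/4, 4, 6, 9/2)
obs 6: x=4 → posterior Dirichlet(13/4, 13/4, 4, 6, 11/2)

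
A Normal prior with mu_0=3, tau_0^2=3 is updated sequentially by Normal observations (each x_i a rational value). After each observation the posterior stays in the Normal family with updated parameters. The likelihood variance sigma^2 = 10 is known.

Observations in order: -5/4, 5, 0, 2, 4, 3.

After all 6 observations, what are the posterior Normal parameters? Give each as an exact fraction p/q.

obs 1: x=-5/4 → posterior Normal(105/52, 30/13)
obs 2: x=5 → posterior Normal(165/64, 15/8)
obs 3: x=0 → posterior Normal(165/76, 30/19)
obs 4: x=2 → posterior Normal(189/88, 15/11)
obs 5: x=4 → posterior Normal(237/100, 6/5)
obs 6: x=3 → posterior Normal(39/16, 15/14)

mu_0=39/16, tau_0^2=15/14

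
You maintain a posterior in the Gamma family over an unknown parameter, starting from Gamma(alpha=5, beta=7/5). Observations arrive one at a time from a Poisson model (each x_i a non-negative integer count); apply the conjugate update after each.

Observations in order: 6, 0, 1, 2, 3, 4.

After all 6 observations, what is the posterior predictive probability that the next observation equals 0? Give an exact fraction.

obs 1: x=6 → posterior Gamma(11, 12/5)
obs 2: x=0 → posterior Gamma(11, 17/5)
obs 3: x=1 → posterior Gamma(12, 22/5)
obs 4: x=2 → posterior Gamma(14, 27/5)
obs 5: x=3 → posterior Gamma(17, 32/5)
obs 6: x=4 → posterior Gamma(21, 37/5)

855531895666462872887391390111637/12252793050782200016679467841748992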